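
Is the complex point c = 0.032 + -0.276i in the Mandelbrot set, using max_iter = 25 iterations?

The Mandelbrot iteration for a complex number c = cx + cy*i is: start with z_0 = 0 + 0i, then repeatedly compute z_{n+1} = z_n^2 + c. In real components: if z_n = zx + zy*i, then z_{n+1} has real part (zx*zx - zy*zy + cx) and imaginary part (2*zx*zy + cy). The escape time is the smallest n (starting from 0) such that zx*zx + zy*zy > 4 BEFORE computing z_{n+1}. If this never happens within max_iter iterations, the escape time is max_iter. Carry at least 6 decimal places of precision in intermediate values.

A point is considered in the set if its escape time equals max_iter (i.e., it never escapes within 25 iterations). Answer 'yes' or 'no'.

Answer: yes

Derivation:
z_0 = 0 + 0i, c = 0.0320 + -0.2760i
Iter 1: z = 0.0320 + -0.2760i, |z|^2 = 0.0772
Iter 2: z = -0.0432 + -0.2937i, |z|^2 = 0.0881
Iter 3: z = -0.0524 + -0.2507i, |z|^2 = 0.0656
Iter 4: z = -0.0281 + -0.2497i, |z|^2 = 0.0632
Iter 5: z = -0.0296 + -0.2620i, |z|^2 = 0.0695
Iter 6: z = -0.0358 + -0.2605i, |z|^2 = 0.0691
Iter 7: z = -0.0346 + -0.2574i, |z|^2 = 0.0674
Iter 8: z = -0.0330 + -0.2582i, |z|^2 = 0.0678
Iter 9: z = -0.0336 + -0.2589i, |z|^2 = 0.0682
Iter 10: z = -0.0339 + -0.2586i, |z|^2 = 0.0680
Iter 11: z = -0.0337 + -0.2585i, |z|^2 = 0.0679
Iter 12: z = -0.0337 + -0.2586i, |z|^2 = 0.0680
Iter 13: z = -0.0337 + -0.2586i, |z|^2 = 0.0680
Iter 14: z = -0.0337 + -0.2586i, |z|^2 = 0.0680
Iter 15: z = -0.0337 + -0.2586i, |z|^2 = 0.0680
Iter 16: z = -0.0337 + -0.2586i, |z|^2 = 0.0680
Iter 17: z = -0.0337 + -0.2586i, |z|^2 = 0.0680
Iter 18: z = -0.0337 + -0.2586i, |z|^2 = 0.0680
Iter 19: z = -0.0337 + -0.2586i, |z|^2 = 0.0680
Iter 20: z = -0.0337 + -0.2586i, |z|^2 = 0.0680
Iter 21: z = -0.0337 + -0.2586i, |z|^2 = 0.0680
Iter 22: z = -0.0337 + -0.2586i, |z|^2 = 0.0680
Iter 23: z = -0.0337 + -0.2586i, |z|^2 = 0.0680
Iter 24: z = -0.0337 + -0.2586i, |z|^2 = 0.0680
Did not escape in 25 iterations → in set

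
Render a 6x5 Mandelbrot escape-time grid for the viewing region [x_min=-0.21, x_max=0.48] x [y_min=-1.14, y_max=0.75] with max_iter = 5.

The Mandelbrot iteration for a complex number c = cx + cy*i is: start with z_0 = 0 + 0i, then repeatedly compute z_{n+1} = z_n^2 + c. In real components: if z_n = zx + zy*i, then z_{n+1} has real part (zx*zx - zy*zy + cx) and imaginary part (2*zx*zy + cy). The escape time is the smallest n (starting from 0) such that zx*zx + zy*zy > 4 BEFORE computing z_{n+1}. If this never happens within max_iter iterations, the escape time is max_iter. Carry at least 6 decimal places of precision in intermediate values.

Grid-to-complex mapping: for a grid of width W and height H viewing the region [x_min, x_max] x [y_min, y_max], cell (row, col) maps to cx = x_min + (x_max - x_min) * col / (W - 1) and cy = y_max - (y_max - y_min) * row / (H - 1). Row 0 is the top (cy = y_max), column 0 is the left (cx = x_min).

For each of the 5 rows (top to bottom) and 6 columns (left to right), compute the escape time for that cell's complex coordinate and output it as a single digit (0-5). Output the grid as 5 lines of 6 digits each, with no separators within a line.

(row=0, col=0): c = -0.2100 + 0.7500i → escape time 5
(row=0, col=1): c = -0.0720 + 0.7500i → escape time 5
(row=0, col=2): c = 0.0660 + 0.7500i → escape time 5
(row=0, col=3): c = 0.2040 + 0.7500i → escape time 5
(row=0, col=4): c = 0.3420 + 0.7500i → escape time 5
(row=0, col=5): c = 0.4800 + 0.7500i → escape time 3
(row=1, col=0): c = -0.2100 + 0.2775i → escape time 5
(row=1, col=1): c = -0.0720 + 0.2775i → escape time 5
(row=1, col=2): c = 0.0660 + 0.2775i → escape time 5
(row=1, col=3): c = 0.2040 + 0.2775i → escape time 5
(row=1, col=4): c = 0.3420 + 0.2775i → escape time 5
(row=1, col=5): c = 0.4800 + 0.2775i → escape time 5
(row=2, col=0): c = -0.2100 + -0.1950i → escape time 5
(row=2, col=1): c = -0.0720 + -0.1950i → escape time 5
(row=2, col=2): c = 0.0660 + -0.1950i → escape time 5
(row=2, col=3): c = 0.2040 + -0.1950i → escape time 5
(row=2, col=4): c = 0.3420 + -0.1950i → escape time 5
(row=2, col=5): c = 0.4800 + -0.1950i → escape time 5
(row=3, col=0): c = -0.2100 + -0.6675i → escape time 5
(row=3, col=1): c = -0.0720 + -0.6675i → escape time 5
(row=3, col=2): c = 0.0660 + -0.6675i → escape time 5
(row=3, col=3): c = 0.2040 + -0.6675i → escape time 5
(row=3, col=4): c = 0.3420 + -0.6675i → escape time 5
(row=3, col=5): c = 0.4800 + -0.6675i → escape time 4
(row=4, col=0): c = -0.2100 + -1.1400i → escape time 5
(row=4, col=1): c = -0.0720 + -1.1400i → escape time 4
(row=4, col=2): c = 0.0660 + -1.1400i → escape time 3
(row=4, col=3): c = 0.2040 + -1.1400i → escape time 3
(row=4, col=4): c = 0.3420 + -1.1400i → escape time 2
(row=4, col=5): c = 0.4800 + -1.1400i → escape time 2

Answer: 555553
555555
555555
555554
543322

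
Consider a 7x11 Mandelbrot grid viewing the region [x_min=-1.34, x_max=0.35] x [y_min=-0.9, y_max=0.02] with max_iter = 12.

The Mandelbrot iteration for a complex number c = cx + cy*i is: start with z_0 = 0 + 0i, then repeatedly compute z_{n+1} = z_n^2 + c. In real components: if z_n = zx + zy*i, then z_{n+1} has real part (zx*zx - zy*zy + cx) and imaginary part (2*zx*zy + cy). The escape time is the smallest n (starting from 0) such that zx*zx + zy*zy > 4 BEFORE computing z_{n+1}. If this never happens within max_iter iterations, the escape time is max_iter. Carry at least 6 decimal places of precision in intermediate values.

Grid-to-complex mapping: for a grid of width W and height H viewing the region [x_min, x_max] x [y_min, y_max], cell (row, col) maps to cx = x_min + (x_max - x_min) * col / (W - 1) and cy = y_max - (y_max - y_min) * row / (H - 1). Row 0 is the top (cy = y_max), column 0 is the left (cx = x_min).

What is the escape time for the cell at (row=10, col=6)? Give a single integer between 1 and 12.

z_0 = 0 + 0i, c = 0.3500 + -0.9000i
Iter 1: z = 0.3500 + -0.9000i, |z|^2 = 0.9325
Iter 2: z = -0.3375 + -1.5300i, |z|^2 = 2.4548
Iter 3: z = -1.8770 + 0.1328i, |z|^2 = 3.5407
Iter 4: z = 3.8555 + -1.3983i, |z|^2 = 16.8201
Escaped at iteration 4

Answer: 4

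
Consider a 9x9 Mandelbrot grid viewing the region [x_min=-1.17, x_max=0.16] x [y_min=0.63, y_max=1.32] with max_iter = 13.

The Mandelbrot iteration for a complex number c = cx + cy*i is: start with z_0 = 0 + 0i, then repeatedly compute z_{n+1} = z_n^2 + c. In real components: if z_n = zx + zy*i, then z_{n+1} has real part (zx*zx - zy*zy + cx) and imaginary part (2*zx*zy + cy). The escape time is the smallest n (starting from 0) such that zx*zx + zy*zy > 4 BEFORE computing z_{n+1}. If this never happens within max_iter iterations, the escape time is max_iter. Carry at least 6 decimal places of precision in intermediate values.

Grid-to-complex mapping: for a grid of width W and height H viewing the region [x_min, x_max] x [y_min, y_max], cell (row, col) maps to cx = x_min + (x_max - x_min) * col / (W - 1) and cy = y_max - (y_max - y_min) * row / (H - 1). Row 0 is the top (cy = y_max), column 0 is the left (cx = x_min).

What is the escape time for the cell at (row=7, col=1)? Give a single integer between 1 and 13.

Answer: 4

Derivation:
z_0 = 0 + 0i, c = -1.0037 + 0.7163i
Iter 1: z = -1.0037 + 0.7163i, |z|^2 = 1.5205
Iter 2: z = -0.5093 + -0.7216i, |z|^2 = 0.7801
Iter 3: z = -1.2652 + 1.4512i, |z|^2 = 3.7067
Iter 4: z = -1.5092 + -2.9558i, |z|^2 = 11.0143
Escaped at iteration 4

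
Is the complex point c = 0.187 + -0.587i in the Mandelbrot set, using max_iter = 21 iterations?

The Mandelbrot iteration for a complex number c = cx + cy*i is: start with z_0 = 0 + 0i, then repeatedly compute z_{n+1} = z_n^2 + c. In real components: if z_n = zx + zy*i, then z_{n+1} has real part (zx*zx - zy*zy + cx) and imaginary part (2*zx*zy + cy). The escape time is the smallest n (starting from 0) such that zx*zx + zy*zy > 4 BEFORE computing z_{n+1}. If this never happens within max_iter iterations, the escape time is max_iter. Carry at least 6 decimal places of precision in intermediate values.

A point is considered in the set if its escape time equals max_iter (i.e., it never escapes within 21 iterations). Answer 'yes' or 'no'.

z_0 = 0 + 0i, c = 0.1870 + -0.5870i
Iter 1: z = 0.1870 + -0.5870i, |z|^2 = 0.3795
Iter 2: z = -0.1226 + -0.8065i, |z|^2 = 0.6655
Iter 3: z = -0.4485 + -0.3892i, |z|^2 = 0.3526
Iter 4: z = 0.2366 + -0.2379i, |z|^2 = 0.1126
Iter 5: z = 0.1864 + -0.6996i, |z|^2 = 0.5242
Iter 6: z = -0.2677 + -0.8478i, |z|^2 = 0.7904
Iter 7: z = -0.4601 + -0.1332i, |z|^2 = 0.2295
Iter 8: z = 0.3810 + -0.4645i, |z|^2 = 0.3609
Iter 9: z = 0.1164 + -0.9409i, |z|^2 = 0.8989
Iter 10: z = -0.6848 + -0.8061i, |z|^2 = 1.1187
Iter 11: z = 0.0061 + 0.5170i, |z|^2 = 0.2673
Iter 12: z = -0.0802 + -0.5807i, |z|^2 = 0.3437
Iter 13: z = -0.1438 + -0.4938i, |z|^2 = 0.2645
Iter 14: z = -0.0362 + -0.4450i, |z|^2 = 0.1993
Iter 15: z = -0.0097 + -0.5548i, |z|^2 = 0.3079
Iter 16: z = -0.1207 + -0.5762i, |z|^2 = 0.3466
Iter 17: z = -0.1305 + -0.4479i, |z|^2 = 0.2176
Iter 18: z = 0.0034 + -0.4701i, |z|^2 = 0.2210
Iter 19: z = -0.0340 + -0.5902i, |z|^2 = 0.3495
Iter 20: z = -0.1602 + -0.5468i, |z|^2 = 0.3247
Did not escape in 21 iterations → in set

Answer: yes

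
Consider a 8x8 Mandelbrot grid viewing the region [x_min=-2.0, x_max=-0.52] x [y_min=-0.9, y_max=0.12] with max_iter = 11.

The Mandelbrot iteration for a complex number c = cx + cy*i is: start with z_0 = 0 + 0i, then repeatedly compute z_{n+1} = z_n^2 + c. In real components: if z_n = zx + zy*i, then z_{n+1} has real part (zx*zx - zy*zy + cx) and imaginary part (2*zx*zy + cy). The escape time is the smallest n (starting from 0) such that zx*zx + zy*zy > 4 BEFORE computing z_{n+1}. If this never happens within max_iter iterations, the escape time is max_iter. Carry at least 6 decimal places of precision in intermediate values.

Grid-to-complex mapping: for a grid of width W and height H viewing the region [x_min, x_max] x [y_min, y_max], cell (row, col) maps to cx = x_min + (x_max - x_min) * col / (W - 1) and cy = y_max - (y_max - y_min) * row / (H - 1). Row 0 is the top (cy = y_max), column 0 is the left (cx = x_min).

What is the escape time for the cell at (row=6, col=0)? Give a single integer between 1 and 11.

Answer: 1

Derivation:
z_0 = 0 + 0i, c = -2.0000 + -0.7543i
Iter 1: z = -2.0000 + -0.7543i, |z|^2 = 4.5689
Escaped at iteration 1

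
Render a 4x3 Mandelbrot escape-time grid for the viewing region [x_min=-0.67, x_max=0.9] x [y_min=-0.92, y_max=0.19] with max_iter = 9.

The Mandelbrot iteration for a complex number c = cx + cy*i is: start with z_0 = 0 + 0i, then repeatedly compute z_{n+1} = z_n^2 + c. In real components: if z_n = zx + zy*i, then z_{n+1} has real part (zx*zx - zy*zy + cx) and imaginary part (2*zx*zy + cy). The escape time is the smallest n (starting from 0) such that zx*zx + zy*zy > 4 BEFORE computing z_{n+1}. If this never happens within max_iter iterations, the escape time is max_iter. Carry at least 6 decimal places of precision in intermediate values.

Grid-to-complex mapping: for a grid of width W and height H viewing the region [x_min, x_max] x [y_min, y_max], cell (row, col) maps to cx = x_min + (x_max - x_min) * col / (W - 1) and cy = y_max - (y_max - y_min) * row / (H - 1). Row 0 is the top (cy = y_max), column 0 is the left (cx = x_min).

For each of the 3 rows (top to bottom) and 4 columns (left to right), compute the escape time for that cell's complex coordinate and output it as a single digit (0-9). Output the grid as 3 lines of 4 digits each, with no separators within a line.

(row=0, col=0): c = -0.6700 + 0.1900i → escape time 9
(row=0, col=1): c = -0.1467 + 0.1900i → escape time 9
(row=0, col=2): c = 0.3767 + 0.1900i → escape time 9
(row=0, col=3): c = 0.9000 + 0.1900i → escape time 3
(row=1, col=0): c = -0.6700 + -0.3650i → escape time 9
(row=1, col=1): c = -0.1467 + -0.3650i → escape time 9
(row=1, col=2): c = 0.3767 + -0.3650i → escape time 9
(row=1, col=3): c = 0.9000 + -0.3650i → escape time 3
(row=2, col=0): c = -0.6700 + -0.9200i → escape time 4
(row=2, col=1): c = -0.1467 + -0.9200i → escape time 9
(row=2, col=2): c = 0.3767 + -0.9200i → escape time 3
(row=2, col=3): c = 0.9000 + -0.9200i → escape time 2

Answer: 9993
9993
4932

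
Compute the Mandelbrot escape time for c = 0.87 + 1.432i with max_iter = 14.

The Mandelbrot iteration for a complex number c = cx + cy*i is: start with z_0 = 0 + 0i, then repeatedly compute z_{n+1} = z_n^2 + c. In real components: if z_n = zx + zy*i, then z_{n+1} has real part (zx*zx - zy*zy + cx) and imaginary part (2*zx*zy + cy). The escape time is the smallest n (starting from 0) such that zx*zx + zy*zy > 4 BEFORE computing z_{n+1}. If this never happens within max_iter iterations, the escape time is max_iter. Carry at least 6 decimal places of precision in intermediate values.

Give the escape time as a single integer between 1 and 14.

Answer: 2

Derivation:
z_0 = 0 + 0i, c = 0.8700 + 1.4320i
Iter 1: z = 0.8700 + 1.4320i, |z|^2 = 2.8075
Iter 2: z = -0.4237 + 3.9237i, |z|^2 = 15.5748
Escaped at iteration 2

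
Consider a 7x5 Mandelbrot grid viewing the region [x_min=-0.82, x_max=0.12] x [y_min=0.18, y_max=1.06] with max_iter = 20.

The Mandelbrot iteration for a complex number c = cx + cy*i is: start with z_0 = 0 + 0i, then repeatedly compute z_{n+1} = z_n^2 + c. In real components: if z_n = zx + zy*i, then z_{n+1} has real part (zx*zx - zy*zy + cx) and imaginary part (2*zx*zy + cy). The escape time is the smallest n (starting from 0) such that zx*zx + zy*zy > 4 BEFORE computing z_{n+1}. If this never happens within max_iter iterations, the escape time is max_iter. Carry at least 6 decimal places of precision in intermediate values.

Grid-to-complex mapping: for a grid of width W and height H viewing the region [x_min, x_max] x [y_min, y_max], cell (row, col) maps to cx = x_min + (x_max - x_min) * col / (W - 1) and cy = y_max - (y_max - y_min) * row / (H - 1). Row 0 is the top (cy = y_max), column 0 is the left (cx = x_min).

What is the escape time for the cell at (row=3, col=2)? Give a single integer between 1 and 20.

z_0 = 0 + 0i, c = -0.5067 + 0.4000i
Iter 1: z = -0.5067 + 0.4000i, |z|^2 = 0.4167
Iter 2: z = -0.4100 + -0.0053i, |z|^2 = 0.1681
Iter 3: z = -0.3386 + 0.4044i, |z|^2 = 0.2782
Iter 4: z = -0.5555 + 0.1261i, |z|^2 = 0.3245
Iter 5: z = -0.2140 + 0.2599i, |z|^2 = 0.1133
Iter 6: z = -0.5284 + 0.2888i, |z|^2 = 0.3626
Iter 7: z = -0.3109 + 0.0948i, |z|^2 = 0.1056
Iter 8: z = -0.4190 + 0.3411i, |z|^2 = 0.2919
Iter 9: z = -0.4474 + 0.1142i, |z|^2 = 0.2132
Iter 10: z = -0.3195 + 0.2978i, |z|^2 = 0.1908
Iter 11: z = -0.4933 + 0.2097i, |z|^2 = 0.2873
Iter 12: z = -0.3073 + 0.1932i, |z|^2 = 0.1317
Iter 13: z = -0.4495 + 0.2813i, |z|^2 = 0.2812
Iter 14: z = -0.3837 + 0.1471i, |z|^2 = 0.1689
Iter 15: z = -0.3811 + 0.2871i, |z|^2 = 0.2277
Iter 16: z = -0.4439 + 0.1812i, |z|^2 = 0.2299
Iter 17: z = -0.3425 + 0.2392i, |z|^2 = 0.1745
Iter 18: z = -0.4466 + 0.2362i, |z|^2 = 0.2552
Iter 19: z = -0.3630 + 0.1890i, |z|^2 = 0.1675

Answer: 20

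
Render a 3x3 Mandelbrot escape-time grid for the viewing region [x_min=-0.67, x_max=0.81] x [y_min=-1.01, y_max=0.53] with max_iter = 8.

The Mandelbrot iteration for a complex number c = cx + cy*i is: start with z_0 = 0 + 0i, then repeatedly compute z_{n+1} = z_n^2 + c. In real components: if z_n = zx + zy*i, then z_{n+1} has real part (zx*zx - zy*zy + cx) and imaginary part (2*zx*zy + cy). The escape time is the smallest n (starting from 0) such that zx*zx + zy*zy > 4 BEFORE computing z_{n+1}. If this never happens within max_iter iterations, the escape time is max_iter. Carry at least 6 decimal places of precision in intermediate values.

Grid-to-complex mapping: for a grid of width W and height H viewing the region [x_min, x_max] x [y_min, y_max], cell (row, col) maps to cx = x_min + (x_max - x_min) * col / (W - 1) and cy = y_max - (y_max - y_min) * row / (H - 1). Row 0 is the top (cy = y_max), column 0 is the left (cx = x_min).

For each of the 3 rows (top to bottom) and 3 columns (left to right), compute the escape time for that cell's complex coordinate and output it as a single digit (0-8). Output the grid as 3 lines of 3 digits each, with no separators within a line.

(row=0, col=0): c = -0.6700 + 0.5300i → escape time 8
(row=0, col=1): c = 0.0700 + 0.5300i → escape time 8
(row=0, col=2): c = 0.8100 + 0.5300i → escape time 3
(row=1, col=0): c = -0.6700 + -0.2400i → escape time 8
(row=1, col=1): c = 0.0700 + -0.2400i → escape time 8
(row=1, col=2): c = 0.8100 + -0.2400i → escape time 3
(row=2, col=0): c = -0.6700 + -1.0100i → escape time 3
(row=2, col=1): c = 0.0700 + -1.0100i → escape time 4
(row=2, col=2): c = 0.8100 + -1.0100i → escape time 2

Answer: 883
883
342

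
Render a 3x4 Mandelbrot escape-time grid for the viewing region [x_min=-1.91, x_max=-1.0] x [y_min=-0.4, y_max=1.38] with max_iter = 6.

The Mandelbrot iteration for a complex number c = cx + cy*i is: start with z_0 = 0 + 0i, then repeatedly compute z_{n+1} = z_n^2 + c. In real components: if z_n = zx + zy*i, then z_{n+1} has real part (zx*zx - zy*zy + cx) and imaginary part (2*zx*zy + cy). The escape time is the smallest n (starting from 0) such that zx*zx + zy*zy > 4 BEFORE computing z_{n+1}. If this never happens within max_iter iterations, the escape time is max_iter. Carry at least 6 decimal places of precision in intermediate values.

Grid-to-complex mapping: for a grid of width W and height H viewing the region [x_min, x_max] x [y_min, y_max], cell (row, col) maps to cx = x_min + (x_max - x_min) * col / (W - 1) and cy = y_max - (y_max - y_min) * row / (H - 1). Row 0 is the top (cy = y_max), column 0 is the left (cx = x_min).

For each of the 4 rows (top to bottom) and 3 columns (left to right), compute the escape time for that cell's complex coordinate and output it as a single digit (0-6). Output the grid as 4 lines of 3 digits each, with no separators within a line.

Answer: 112
133
456
346

Derivation:
(row=0, col=0): c = -1.9100 + 1.3800i → escape time 1
(row=0, col=1): c = -1.4550 + 1.3800i → escape time 1
(row=0, col=2): c = -1.0000 + 1.3800i → escape time 2
(row=1, col=0): c = -1.9100 + 0.7867i → escape time 1
(row=1, col=1): c = -1.4550 + 0.7867i → escape time 3
(row=1, col=2): c = -1.0000 + 0.7867i → escape time 3
(row=2, col=0): c = -1.9100 + 0.1933i → escape time 4
(row=2, col=1): c = -1.4550 + 0.1933i → escape time 5
(row=2, col=2): c = -1.0000 + 0.1933i → escape time 6
(row=3, col=0): c = -1.9100 + -0.4000i → escape time 3
(row=3, col=1): c = -1.4550 + -0.4000i → escape time 4
(row=3, col=2): c = -1.0000 + -0.4000i → escape time 6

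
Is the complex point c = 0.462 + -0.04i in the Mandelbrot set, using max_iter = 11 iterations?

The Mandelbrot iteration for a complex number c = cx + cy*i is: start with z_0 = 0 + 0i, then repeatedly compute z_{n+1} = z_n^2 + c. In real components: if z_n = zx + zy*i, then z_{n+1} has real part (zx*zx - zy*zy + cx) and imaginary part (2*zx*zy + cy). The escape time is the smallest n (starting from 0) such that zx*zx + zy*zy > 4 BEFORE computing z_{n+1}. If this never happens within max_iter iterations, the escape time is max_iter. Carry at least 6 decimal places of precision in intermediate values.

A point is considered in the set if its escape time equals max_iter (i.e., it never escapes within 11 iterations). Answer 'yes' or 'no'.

z_0 = 0 + 0i, c = 0.4620 + -0.0400i
Iter 1: z = 0.4620 + -0.0400i, |z|^2 = 0.2150
Iter 2: z = 0.6738 + -0.0770i, |z|^2 = 0.4600
Iter 3: z = 0.9101 + -0.1437i, |z|^2 = 0.8490
Iter 4: z = 1.2697 + -0.3016i, |z|^2 = 1.7031
Iter 5: z = 1.9832 + -0.8059i, |z|^2 = 4.5825
Escaped at iteration 5

Answer: no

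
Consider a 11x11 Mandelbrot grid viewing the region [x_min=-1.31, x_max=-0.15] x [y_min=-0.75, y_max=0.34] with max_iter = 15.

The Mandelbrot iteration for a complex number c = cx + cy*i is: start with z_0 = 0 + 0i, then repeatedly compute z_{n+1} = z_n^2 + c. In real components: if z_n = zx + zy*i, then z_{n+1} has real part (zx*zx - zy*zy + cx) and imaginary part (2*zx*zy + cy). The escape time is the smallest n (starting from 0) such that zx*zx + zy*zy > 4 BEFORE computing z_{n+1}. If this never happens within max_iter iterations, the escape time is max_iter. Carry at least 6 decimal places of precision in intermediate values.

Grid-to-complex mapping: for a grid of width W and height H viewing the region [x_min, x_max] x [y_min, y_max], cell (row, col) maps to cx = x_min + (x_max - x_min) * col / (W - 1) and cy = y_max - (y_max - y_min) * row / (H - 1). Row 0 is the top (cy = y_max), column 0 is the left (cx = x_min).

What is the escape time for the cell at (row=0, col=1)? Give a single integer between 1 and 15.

z_0 = 0 + 0i, c = -1.1940 + 0.3400i
Iter 1: z = -1.1940 + 0.3400i, |z|^2 = 1.5412
Iter 2: z = 0.1160 + -0.4719i, |z|^2 = 0.2362
Iter 3: z = -1.4032 + 0.2305i, |z|^2 = 2.0222
Iter 4: z = 0.7220 + -0.3068i, |z|^2 = 0.6154
Iter 5: z = -0.7669 + -0.1031i, |z|^2 = 0.5988
Iter 6: z = -0.6165 + 0.4981i, |z|^2 = 0.6281
Iter 7: z = -1.0620 + -0.2741i, |z|^2 = 1.2031
Iter 8: z = -0.1412 + 0.9222i, |z|^2 = 0.8704
Iter 9: z = -2.0246 + 0.0796i, |z|^2 = 4.1051
Escaped at iteration 9

Answer: 9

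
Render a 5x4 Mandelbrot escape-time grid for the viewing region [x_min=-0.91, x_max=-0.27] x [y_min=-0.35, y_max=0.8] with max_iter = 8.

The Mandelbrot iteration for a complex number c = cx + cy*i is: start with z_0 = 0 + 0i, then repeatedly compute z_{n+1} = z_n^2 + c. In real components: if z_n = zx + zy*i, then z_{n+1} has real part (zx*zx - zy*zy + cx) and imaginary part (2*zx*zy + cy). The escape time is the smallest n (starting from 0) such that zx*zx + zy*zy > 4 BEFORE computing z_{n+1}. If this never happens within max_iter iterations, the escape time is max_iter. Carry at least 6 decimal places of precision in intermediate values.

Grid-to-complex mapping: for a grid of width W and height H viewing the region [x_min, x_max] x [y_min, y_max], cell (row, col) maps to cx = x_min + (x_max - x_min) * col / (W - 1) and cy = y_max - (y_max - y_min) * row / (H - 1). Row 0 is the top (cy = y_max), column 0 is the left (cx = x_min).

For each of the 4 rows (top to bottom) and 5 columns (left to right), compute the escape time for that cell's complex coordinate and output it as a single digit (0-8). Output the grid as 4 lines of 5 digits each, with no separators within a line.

Answer: 44468
78888
88888
88888

Derivation:
(row=0, col=0): c = -0.9100 + 0.8000i → escape time 4
(row=0, col=1): c = -0.7500 + 0.8000i → escape time 4
(row=0, col=2): c = -0.5900 + 0.8000i → escape time 4
(row=0, col=3): c = -0.4300 + 0.8000i → escape time 6
(row=0, col=4): c = -0.2700 + 0.8000i → escape time 8
(row=1, col=0): c = -0.9100 + 0.4167i → escape time 7
(row=1, col=1): c = -0.7500 + 0.4167i → escape time 8
(row=1, col=2): c = -0.5900 + 0.4167i → escape time 8
(row=1, col=3): c = -0.4300 + 0.4167i → escape time 8
(row=1, col=4): c = -0.2700 + 0.4167i → escape time 8
(row=2, col=0): c = -0.9100 + 0.0333i → escape time 8
(row=2, col=1): c = -0.7500 + 0.0333i → escape time 8
(row=2, col=2): c = -0.5900 + 0.0333i → escape time 8
(row=2, col=3): c = -0.4300 + 0.0333i → escape time 8
(row=2, col=4): c = -0.2700 + 0.0333i → escape time 8
(row=3, col=0): c = -0.9100 + -0.3500i → escape time 8
(row=3, col=1): c = -0.7500 + -0.3500i → escape time 8
(row=3, col=2): c = -0.5900 + -0.3500i → escape time 8
(row=3, col=3): c = -0.4300 + -0.3500i → escape time 8
(row=3, col=4): c = -0.2700 + -0.3500i → escape time 8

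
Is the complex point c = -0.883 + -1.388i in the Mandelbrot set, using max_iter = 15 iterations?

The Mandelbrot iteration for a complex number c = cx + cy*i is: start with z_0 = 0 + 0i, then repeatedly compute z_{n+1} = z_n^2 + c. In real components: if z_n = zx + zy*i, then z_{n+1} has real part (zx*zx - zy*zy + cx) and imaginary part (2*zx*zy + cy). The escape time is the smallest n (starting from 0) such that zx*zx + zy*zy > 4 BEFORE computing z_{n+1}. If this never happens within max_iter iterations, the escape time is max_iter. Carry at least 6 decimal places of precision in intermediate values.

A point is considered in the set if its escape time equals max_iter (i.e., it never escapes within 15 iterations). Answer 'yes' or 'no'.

Answer: no

Derivation:
z_0 = 0 + 0i, c = -0.8830 + -1.3880i
Iter 1: z = -0.8830 + -1.3880i, |z|^2 = 2.7062
Iter 2: z = -2.0299 + 1.0632i, |z|^2 = 5.2507
Escaped at iteration 2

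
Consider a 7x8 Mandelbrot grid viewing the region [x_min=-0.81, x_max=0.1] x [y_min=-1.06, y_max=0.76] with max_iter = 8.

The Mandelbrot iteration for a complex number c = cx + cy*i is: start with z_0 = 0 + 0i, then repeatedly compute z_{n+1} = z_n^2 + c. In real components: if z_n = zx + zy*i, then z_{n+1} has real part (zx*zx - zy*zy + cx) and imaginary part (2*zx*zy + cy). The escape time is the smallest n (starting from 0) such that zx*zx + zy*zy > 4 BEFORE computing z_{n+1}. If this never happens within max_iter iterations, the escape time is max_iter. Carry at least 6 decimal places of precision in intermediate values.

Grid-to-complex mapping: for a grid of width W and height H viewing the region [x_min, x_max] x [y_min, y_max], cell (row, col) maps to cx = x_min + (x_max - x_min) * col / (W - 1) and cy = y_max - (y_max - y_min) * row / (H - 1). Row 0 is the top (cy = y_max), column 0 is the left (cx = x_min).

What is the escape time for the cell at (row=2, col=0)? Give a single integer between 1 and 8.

Answer: 8

Derivation:
z_0 = 0 + 0i, c = -0.8100 + 0.2400i
Iter 1: z = -0.8100 + 0.2400i, |z|^2 = 0.7137
Iter 2: z = -0.2115 + -0.1488i, |z|^2 = 0.0669
Iter 3: z = -0.7874 + 0.3029i, |z|^2 = 0.7118
Iter 4: z = -0.2818 + -0.2371i, |z|^2 = 0.1356
Iter 5: z = -0.7868 + 0.3736i, |z|^2 = 0.7587
Iter 6: z = -0.3305 + -0.3479i, |z|^2 = 0.2303
Iter 7: z = -0.8218 + 0.4700i, |z|^2 = 0.8962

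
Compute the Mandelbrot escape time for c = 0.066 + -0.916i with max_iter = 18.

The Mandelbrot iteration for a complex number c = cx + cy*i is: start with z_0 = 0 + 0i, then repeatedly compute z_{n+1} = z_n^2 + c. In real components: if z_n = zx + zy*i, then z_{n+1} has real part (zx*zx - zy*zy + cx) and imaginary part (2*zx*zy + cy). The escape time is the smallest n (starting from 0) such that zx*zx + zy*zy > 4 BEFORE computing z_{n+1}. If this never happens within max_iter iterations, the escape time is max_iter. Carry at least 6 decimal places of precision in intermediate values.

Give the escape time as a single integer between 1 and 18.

Answer: 5

Derivation:
z_0 = 0 + 0i, c = 0.0660 + -0.9160i
Iter 1: z = 0.0660 + -0.9160i, |z|^2 = 0.8434
Iter 2: z = -0.7687 + -1.0369i, |z|^2 = 1.6661
Iter 3: z = -0.4183 + 0.6781i, |z|^2 = 0.6348
Iter 4: z = -0.2189 + -1.4833i, |z|^2 = 2.2482
Iter 5: z = -2.0863 + -0.2665i, |z|^2 = 4.4238
Escaped at iteration 5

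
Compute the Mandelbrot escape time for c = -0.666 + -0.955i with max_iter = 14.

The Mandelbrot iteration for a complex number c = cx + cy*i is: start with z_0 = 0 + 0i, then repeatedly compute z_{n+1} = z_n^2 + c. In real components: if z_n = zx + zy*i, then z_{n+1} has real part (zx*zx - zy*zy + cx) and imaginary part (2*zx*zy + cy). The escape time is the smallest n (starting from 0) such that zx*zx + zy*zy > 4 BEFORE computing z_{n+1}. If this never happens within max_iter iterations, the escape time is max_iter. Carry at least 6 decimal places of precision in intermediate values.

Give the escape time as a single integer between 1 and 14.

Answer: 4

Derivation:
z_0 = 0 + 0i, c = -0.6660 + -0.9550i
Iter 1: z = -0.6660 + -0.9550i, |z|^2 = 1.3556
Iter 2: z = -1.1345 + 0.3171i, |z|^2 = 1.3875
Iter 3: z = 0.5205 + -1.6744i, |z|^2 = 3.0745
Iter 4: z = -3.1987 + -2.6980i, |z|^2 = 17.5108
Escaped at iteration 4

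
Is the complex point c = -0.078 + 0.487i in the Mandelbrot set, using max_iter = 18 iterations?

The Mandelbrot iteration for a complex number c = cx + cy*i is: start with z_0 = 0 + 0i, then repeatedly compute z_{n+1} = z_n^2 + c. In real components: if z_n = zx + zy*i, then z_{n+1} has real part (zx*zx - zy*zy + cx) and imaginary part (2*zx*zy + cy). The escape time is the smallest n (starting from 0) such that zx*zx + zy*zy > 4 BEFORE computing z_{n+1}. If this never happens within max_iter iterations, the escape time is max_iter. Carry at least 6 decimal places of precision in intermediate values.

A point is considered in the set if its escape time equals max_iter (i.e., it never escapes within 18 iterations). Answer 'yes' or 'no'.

Answer: yes

Derivation:
z_0 = 0 + 0i, c = -0.0780 + 0.4870i
Iter 1: z = -0.0780 + 0.4870i, |z|^2 = 0.2433
Iter 2: z = -0.3091 + 0.4110i, |z|^2 = 0.2645
Iter 3: z = -0.1514 + 0.2329i, |z|^2 = 0.0772
Iter 4: z = -0.1093 + 0.4165i, |z|^2 = 0.1854
Iter 5: z = -0.2395 + 0.3959i, |z|^2 = 0.2141
Iter 6: z = -0.1774 + 0.2973i, |z|^2 = 0.1199
Iter 7: z = -0.1349 + 0.3815i, |z|^2 = 0.1637
Iter 8: z = -0.2053 + 0.3840i, |z|^2 = 0.1896
Iter 9: z = -0.1833 + 0.3293i, |z|^2 = 0.1420
Iter 10: z = -0.1528 + 0.3663i, |z|^2 = 0.1575
Iter 11: z = -0.1888 + 0.3751i, |z|^2 = 0.1763
Iter 12: z = -0.1830 + 0.3454i, |z|^2 = 0.1528
Iter 13: z = -0.1638 + 0.3606i, |z|^2 = 0.1568
Iter 14: z = -0.1812 + 0.3689i, |z|^2 = 0.1689
Iter 15: z = -0.1812 + 0.3533i, |z|^2 = 0.1577
Iter 16: z = -0.1700 + 0.3589i, |z|^2 = 0.1577
Iter 17: z = -0.1779 + 0.3650i, |z|^2 = 0.1649
Did not escape in 18 iterations → in set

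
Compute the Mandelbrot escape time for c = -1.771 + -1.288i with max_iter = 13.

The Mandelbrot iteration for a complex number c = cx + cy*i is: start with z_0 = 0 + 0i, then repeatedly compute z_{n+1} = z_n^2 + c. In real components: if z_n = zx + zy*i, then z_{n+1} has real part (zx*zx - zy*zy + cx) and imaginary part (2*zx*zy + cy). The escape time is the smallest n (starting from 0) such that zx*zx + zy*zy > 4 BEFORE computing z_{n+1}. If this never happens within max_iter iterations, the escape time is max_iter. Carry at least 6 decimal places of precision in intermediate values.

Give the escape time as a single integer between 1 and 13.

z_0 = 0 + 0i, c = -1.7710 + -1.2880i
Iter 1: z = -1.7710 + -1.2880i, |z|^2 = 4.7954
Escaped at iteration 1

Answer: 1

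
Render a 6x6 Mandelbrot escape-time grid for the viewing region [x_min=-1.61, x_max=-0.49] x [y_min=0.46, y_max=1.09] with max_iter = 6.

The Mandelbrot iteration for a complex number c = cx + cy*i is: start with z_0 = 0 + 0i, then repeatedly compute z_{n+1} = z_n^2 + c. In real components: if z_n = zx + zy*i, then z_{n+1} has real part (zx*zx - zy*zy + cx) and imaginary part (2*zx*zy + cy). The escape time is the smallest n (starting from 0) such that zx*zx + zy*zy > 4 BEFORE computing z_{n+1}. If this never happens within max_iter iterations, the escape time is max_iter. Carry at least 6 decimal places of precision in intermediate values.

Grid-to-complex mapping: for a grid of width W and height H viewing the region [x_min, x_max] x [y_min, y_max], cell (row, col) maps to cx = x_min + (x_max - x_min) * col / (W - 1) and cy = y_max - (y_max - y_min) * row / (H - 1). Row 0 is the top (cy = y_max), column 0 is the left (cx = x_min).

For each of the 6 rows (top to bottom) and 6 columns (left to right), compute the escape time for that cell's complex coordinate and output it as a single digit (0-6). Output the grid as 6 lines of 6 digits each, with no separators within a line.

Answer: 223334
233344
333345
333456
334566
345566

Derivation:
(row=0, col=0): c = -1.6100 + 1.0900i → escape time 2
(row=0, col=1): c = -1.3860 + 1.0900i → escape time 2
(row=0, col=2): c = -1.1620 + 1.0900i → escape time 3
(row=0, col=3): c = -0.9380 + 1.0900i → escape time 3
(row=0, col=4): c = -0.7140 + 1.0900i → escape time 3
(row=0, col=5): c = -0.4900 + 1.0900i → escape time 4
(row=1, col=0): c = -1.6100 + 0.9640i → escape time 2
(row=1, col=1): c = -1.3860 + 0.9640i → escape time 3
(row=1, col=2): c = -1.1620 + 0.9640i → escape time 3
(row=1, col=3): c = -0.9380 + 0.9640i → escape time 3
(row=1, col=4): c = -0.7140 + 0.9640i → escape time 4
(row=1, col=5): c = -0.4900 + 0.9640i → escape time 4
(row=2, col=0): c = -1.6100 + 0.8380i → escape time 3
(row=2, col=1): c = -1.3860 + 0.8380i → escape time 3
(row=2, col=2): c = -1.1620 + 0.8380i → escape time 3
(row=2, col=3): c = -0.9380 + 0.8380i → escape time 3
(row=2, col=4): c = -0.7140 + 0.8380i → escape time 4
(row=2, col=5): c = -0.4900 + 0.8380i → escape time 5
(row=3, col=0): c = -1.6100 + 0.7120i → escape time 3
(row=3, col=1): c = -1.3860 + 0.7120i → escape time 3
(row=3, col=2): c = -1.1620 + 0.7120i → escape time 3
(row=3, col=3): c = -0.9380 + 0.7120i → escape time 4
(row=3, col=4): c = -0.7140 + 0.7120i → escape time 5
(row=3, col=5): c = -0.4900 + 0.7120i → escape time 6
(row=4, col=0): c = -1.6100 + 0.5860i → escape time 3
(row=4, col=1): c = -1.3860 + 0.5860i → escape time 3
(row=4, col=2): c = -1.1620 + 0.5860i → escape time 4
(row=4, col=3): c = -0.9380 + 0.5860i → escape time 5
(row=4, col=4): c = -0.7140 + 0.5860i → escape time 6
(row=4, col=5): c = -0.4900 + 0.5860i → escape time 6
(row=5, col=0): c = -1.6100 + 0.4600i → escape time 3
(row=5, col=1): c = -1.3860 + 0.4600i → escape time 4
(row=5, col=2): c = -1.1620 + 0.4600i → escape time 5
(row=5, col=3): c = -0.9380 + 0.4600i → escape time 5
(row=5, col=4): c = -0.7140 + 0.4600i → escape time 6
(row=5, col=5): c = -0.4900 + 0.4600i → escape time 6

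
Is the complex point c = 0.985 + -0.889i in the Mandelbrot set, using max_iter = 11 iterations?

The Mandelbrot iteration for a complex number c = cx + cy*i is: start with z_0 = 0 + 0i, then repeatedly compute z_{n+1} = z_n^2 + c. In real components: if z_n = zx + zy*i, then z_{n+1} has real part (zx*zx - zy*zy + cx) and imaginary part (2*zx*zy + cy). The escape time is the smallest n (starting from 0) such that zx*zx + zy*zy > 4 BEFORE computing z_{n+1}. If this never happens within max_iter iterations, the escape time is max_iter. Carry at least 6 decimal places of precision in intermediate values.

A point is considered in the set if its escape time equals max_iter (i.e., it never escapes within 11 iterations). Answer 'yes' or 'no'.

Answer: no

Derivation:
z_0 = 0 + 0i, c = 0.9850 + -0.8890i
Iter 1: z = 0.9850 + -0.8890i, |z|^2 = 1.7605
Iter 2: z = 1.1649 + -2.6403i, |z|^2 = 8.3283
Escaped at iteration 2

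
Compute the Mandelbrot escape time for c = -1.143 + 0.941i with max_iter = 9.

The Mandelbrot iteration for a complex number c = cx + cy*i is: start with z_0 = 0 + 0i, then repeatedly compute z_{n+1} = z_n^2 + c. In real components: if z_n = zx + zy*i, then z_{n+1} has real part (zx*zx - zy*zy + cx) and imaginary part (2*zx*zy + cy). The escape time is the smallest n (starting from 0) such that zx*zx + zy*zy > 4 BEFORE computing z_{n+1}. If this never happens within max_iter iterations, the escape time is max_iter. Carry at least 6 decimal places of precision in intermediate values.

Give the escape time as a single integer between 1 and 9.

z_0 = 0 + 0i, c = -1.1430 + 0.9410i
Iter 1: z = -1.1430 + 0.9410i, |z|^2 = 2.1919
Iter 2: z = -0.7220 + -1.2101i, |z|^2 = 1.9857
Iter 3: z = -2.0861 + 2.6885i, |z|^2 = 11.5797
Escaped at iteration 3

Answer: 3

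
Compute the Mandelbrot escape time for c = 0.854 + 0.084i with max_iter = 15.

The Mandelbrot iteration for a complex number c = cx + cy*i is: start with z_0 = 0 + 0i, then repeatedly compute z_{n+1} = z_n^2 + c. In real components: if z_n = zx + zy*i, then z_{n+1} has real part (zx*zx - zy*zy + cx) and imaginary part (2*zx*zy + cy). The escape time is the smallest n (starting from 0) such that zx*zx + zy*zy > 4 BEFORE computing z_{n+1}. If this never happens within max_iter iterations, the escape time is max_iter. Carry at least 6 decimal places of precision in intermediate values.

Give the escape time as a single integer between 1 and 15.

z_0 = 0 + 0i, c = 0.8540 + 0.0840i
Iter 1: z = 0.8540 + 0.0840i, |z|^2 = 0.7364
Iter 2: z = 1.5763 + 0.2275i, |z|^2 = 2.5363
Iter 3: z = 3.2869 + 0.8011i, |z|^2 = 11.4452
Escaped at iteration 3

Answer: 3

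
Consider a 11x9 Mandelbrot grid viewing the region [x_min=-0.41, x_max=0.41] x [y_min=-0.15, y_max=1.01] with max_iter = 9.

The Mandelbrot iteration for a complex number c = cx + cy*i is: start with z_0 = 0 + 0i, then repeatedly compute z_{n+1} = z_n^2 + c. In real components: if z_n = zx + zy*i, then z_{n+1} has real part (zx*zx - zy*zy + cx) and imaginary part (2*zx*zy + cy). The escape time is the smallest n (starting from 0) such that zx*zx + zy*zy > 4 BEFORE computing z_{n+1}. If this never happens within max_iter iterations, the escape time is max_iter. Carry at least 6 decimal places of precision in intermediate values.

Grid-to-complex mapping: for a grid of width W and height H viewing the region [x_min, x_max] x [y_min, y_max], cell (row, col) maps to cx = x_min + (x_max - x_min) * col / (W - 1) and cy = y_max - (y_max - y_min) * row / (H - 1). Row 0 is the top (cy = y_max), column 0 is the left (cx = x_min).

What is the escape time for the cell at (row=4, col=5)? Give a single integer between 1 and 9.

z_0 = 0 + 0i, c = 0.0000 + 0.4300i
Iter 1: z = 0.0000 + 0.4300i, |z|^2 = 0.1849
Iter 2: z = -0.1849 + 0.4300i, |z|^2 = 0.2191
Iter 3: z = -0.1507 + 0.2710i, |z|^2 = 0.0961
Iter 4: z = -0.0507 + 0.3483i, |z|^2 = 0.1239
Iter 5: z = -0.1188 + 0.3947i, |z|^2 = 0.1699
Iter 6: z = -0.1417 + 0.3363i, |z|^2 = 0.1331
Iter 7: z = -0.0930 + 0.3347i, |z|^2 = 0.1207
Iter 8: z = -0.1034 + 0.3677i, |z|^2 = 0.1459

Answer: 9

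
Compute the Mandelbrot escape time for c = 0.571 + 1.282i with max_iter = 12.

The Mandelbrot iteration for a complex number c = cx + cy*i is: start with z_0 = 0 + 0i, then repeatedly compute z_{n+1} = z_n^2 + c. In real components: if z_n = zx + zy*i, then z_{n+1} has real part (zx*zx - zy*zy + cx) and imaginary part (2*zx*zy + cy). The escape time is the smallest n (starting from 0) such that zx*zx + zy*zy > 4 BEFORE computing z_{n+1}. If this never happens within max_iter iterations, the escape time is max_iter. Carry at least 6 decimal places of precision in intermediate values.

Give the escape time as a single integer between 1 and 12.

z_0 = 0 + 0i, c = 0.5710 + 1.2820i
Iter 1: z = 0.5710 + 1.2820i, |z|^2 = 1.9696
Iter 2: z = -0.7465 + 2.7460i, |z|^2 = 8.0980
Escaped at iteration 2

Answer: 2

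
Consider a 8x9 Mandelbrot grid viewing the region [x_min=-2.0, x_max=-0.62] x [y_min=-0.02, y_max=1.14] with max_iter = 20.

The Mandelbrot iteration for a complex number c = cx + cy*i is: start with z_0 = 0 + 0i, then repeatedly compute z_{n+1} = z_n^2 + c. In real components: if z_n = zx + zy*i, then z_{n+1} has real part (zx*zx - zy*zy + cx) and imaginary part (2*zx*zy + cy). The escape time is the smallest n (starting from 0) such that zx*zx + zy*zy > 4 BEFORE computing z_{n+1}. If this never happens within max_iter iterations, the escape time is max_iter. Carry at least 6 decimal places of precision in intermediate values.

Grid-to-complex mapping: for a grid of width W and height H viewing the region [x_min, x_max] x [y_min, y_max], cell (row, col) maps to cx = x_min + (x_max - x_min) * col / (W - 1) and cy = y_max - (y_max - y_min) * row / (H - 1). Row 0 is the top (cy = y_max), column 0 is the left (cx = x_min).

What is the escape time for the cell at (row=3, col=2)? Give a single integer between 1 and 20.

Answer: 3

Derivation:
z_0 = 0 + 0i, c = -1.6057 + 0.7050i
Iter 1: z = -1.6057 + 0.7050i, |z|^2 = 3.0753
Iter 2: z = 0.4756 + -1.5591i, |z|^2 = 2.6568
Iter 3: z = -3.8102 + -0.7779i, |z|^2 = 15.1228
Escaped at iteration 3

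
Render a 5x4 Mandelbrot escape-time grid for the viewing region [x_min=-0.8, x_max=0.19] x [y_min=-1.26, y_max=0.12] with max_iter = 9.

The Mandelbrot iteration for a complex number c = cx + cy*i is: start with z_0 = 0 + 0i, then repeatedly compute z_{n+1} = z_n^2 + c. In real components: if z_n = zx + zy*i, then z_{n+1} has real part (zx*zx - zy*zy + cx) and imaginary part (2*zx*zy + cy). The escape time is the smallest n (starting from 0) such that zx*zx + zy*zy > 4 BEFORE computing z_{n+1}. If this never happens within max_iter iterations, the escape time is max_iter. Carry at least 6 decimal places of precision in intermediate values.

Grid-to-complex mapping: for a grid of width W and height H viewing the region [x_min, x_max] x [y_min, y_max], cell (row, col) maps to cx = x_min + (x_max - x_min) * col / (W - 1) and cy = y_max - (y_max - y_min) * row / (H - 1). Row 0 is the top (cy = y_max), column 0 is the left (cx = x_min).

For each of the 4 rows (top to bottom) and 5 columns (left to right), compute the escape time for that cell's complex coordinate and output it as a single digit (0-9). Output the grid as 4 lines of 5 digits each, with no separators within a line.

Answer: 99999
89999
45895
33332

Derivation:
(row=0, col=0): c = -0.8000 + 0.1200i → escape time 9
(row=0, col=1): c = -0.5525 + 0.1200i → escape time 9
(row=0, col=2): c = -0.3050 + 0.1200i → escape time 9
(row=0, col=3): c = -0.0575 + 0.1200i → escape time 9
(row=0, col=4): c = 0.1900 + 0.1200i → escape time 9
(row=1, col=0): c = -0.8000 + -0.3400i → escape time 8
(row=1, col=1): c = -0.5525 + -0.3400i → escape time 9
(row=1, col=2): c = -0.3050 + -0.3400i → escape time 9
(row=1, col=3): c = -0.0575 + -0.3400i → escape time 9
(row=1, col=4): c = 0.1900 + -0.3400i → escape time 9
(row=2, col=0): c = -0.8000 + -0.8000i → escape time 4
(row=2, col=1): c = -0.5525 + -0.8000i → escape time 5
(row=2, col=2): c = -0.3050 + -0.8000i → escape time 8
(row=2, col=3): c = -0.0575 + -0.8000i → escape time 9
(row=2, col=4): c = 0.1900 + -0.8000i → escape time 5
(row=3, col=0): c = -0.8000 + -1.2600i → escape time 3
(row=3, col=1): c = -0.5525 + -1.2600i → escape time 3
(row=3, col=2): c = -0.3050 + -1.2600i → escape time 3
(row=3, col=3): c = -0.0575 + -1.2600i → escape time 3
(row=3, col=4): c = 0.1900 + -1.2600i → escape time 2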